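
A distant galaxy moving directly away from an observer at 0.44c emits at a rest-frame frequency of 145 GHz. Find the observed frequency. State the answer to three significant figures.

Relativistic Doppler (source moving away): f_obs = f_src · √((1−β)/(1+β)).
With β = 0.44: factor = √(0.56/1.44) = 0.62361.
f_obs = 145 × 0.62361 = 90.4 GHz.

90.4 GHz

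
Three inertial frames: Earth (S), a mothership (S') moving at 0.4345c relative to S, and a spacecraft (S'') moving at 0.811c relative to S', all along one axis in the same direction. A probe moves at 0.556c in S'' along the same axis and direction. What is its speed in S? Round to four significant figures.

Apply u = (u'+v)/(1+u'v) twice. Probe in the mothership frame: (0.556+0.811)/(1+0.556·0.811) = 1.367/1.450916 = 0.94216c.
That velocity, transformed to the rest frame of Earth: (0.94216+0.4345)/(1+0.94216·0.4345) = 1.37666/1.40936852 = 0.97679c.

0.9768c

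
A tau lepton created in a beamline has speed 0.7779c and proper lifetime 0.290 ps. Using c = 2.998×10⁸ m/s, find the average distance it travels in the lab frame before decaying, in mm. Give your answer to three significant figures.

With β = 0.7779, γ = 1/√(1 − 0.7779²) = 1/√0.39487159 = 1.5914.
Lab-frame lifetime: Δt = γτ = 1.5914 × 0.290 ps = 0.46151 ps.
Distance: d = vΔt = 0.7779 × 2.998×10⁸ m/s × 4.6151×10^-13 s = 1.08×10^-4 m = 0.108 mm.

0.108 mm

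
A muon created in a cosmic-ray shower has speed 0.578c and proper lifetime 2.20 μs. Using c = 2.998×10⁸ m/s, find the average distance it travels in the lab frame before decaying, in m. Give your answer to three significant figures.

γ = 1/√(1 − β²) = 1/√(1 − 0.334084) = 1/√0.665916 = 1/0.816037 = 1.2254.
Lab-frame lifetime: Δt = γτ = 1.2254 × 2.20 μs = 2.6959 μs.
Distance: d = vΔt = 0.578 × 2.998×10⁸ m/s × 2.6959×10^-6 s = 467 m.

467 m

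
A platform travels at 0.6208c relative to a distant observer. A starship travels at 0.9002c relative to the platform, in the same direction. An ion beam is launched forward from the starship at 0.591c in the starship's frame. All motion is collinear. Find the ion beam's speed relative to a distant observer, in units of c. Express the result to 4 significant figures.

Apply u = (u'+v)/(1+u'v) twice. Ion beam in the platform frame: (0.591+0.9002)/(1+0.591·0.9002) = 1.4912/1.5320182 = 0.97336c.
That velocity, transformed to the rest frame of a distant observer: (0.97336+0.6208)/(1+0.97336·0.6208) = 1.59416/1.604261888 = 0.9937c.

0.9937c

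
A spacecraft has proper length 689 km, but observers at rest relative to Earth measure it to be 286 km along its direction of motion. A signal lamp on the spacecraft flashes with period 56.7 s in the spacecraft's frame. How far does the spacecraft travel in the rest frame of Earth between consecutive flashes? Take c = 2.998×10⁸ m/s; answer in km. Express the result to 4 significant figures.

γ = L₀/L = 689/286 = 2.40909.
β = √(1 − 1/γ²) = 0.90978. Lab-frame period = γτ = 2.40909×56.7 s = 136.6 s. Distance = βc × γτ = 0.90978 × 2.998×10⁸ m/s × 136.6 s = 3.7258×10^10 m = 3.726×10^7 km.

3.726×10^7 km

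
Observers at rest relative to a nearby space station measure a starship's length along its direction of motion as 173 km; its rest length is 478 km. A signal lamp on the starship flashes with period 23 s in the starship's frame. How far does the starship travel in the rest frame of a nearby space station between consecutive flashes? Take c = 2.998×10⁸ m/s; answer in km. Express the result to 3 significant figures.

1.78×10^7 km

γ = L₀/L = 478/173 = 2.76301.
β = √(1 − 1/γ²) = 0.93221. Lab-frame period = γτ = 2.76301×23 s = 63.549 s. Distance = βc × γτ = 0.93221 × 2.998×10⁸ m/s × 63.549 s = 1.7760×10^10 m = 1.78×10^7 km.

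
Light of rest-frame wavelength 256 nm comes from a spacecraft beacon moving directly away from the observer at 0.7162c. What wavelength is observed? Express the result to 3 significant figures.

630 nm

Relativistic Doppler for wavelength: λ_obs = λ_src · √((1+β)/(1−β)).
With β = 0.7162: factor = √(1.7162/0.2838) = 2.4591.
λ_obs = 256 × 2.4591 = 630 nm.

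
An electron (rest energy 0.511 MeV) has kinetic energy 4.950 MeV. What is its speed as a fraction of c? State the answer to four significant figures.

K = (γ−1)mc², so γ = 1 + 4.950/0.511 = 10.687.
Then v/c = √(1 − γ⁻²) = √(1 − 0.00875565) = √0.99124435 = 0.9956.

0.9956c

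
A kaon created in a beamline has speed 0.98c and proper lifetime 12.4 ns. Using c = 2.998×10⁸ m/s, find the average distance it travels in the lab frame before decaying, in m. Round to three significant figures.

With β = 0.98, γ = 1/√(1 − 0.98²) = 1/√0.0396 = 5.0252.
Lab-frame lifetime: Δt = γτ = 5.0252 × 12.4 ns = 62.312 ns.
Distance: d = vΔt = 0.98 × 2.998×10⁸ m/s × 6.2312×10^-8 s = 18.3 m.

18.3 m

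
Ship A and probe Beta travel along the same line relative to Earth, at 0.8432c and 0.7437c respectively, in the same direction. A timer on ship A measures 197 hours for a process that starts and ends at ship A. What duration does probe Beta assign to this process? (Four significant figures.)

204.4 hours

Speed of ship A in probe Beta's frame: u = (v_A − v_B)/(1 − v_A v_B/c²) = (0.8432 − 0.7437)/(1 − 0.8432×0.7437) = 0.0995/0.37291216 = 0.26682; |u| = 0.26682c.
γ for this relative speed: γ = 1/√(1 − 0.0711929) = 1.0376.
The clock on ship A records proper time, so probe Beta measures Δt = γΔτ = 1.0376 × 197 = 204.4 hours.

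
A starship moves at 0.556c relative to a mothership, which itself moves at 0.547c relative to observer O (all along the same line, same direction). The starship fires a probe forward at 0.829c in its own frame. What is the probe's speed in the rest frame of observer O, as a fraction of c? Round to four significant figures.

First combine the probe and starship (S''→S'): u₁ = (0.829 + 0.556)/(1 + 0.829×0.556) = 1.385/1.460924 = 0.94803.
Then combine with the mothership (S'→S): u = (0.94803 + 0.547)/(1 + 0.94803×0.547) = 1.49503/1.51857241 = 0.9845.

0.9845c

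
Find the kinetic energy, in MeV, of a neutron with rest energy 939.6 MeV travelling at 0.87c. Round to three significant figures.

Lorentz factor: γ = (1 − 0.7569)^(−1/2) = 2.0282.
Kinetic energy: K = (γ − 1)mc² = (2.0282 − 1) × 939.6 MeV = 1.0282 × 939.6 = 966 MeV.

966 MeV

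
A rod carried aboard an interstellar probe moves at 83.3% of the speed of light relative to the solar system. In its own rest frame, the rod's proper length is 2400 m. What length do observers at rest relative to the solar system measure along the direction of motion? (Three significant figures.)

1330 m

Lorentz factor: γ = (1 − 0.693889)^(−1/2) = 1.8074.
Along the direction of motion the measured length is L₀/γ = 2400/1.8074 = 1330 m.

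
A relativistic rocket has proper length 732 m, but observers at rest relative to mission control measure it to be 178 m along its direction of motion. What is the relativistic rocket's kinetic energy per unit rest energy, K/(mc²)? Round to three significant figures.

From L = L₀/γ: γ = 732/178 = 4.11236.
Since K = (γ−1)mc², K/(mc²) = 4.11236 − 1 = 3.11.

3.11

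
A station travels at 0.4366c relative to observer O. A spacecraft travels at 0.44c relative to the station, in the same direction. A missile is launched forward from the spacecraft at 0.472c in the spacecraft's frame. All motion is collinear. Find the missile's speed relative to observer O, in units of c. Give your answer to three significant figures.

0.896c

Apply u = (u'+v)/(1+u'v) twice. Missile in the station frame: (0.472+0.44)/(1+0.472·0.44) = 0.912/1.20768 = 0.75517c.
That velocity, transformed to the rest frame of observer O: (0.75517+0.4366)/(1+0.75517·0.4366) = 1.19177/1.329707222 = 0.89626c.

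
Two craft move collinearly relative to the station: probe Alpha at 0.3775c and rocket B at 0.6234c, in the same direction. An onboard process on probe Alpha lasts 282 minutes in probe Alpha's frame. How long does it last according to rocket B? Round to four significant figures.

297.8 minutes

Transform probe Alpha's velocity into rocket B's frame: (0.3775 − 0.6234)/(1 − 0.3775·0.6234) = −0.2459/0.7646665, so the relative speed is 0.32158c.
γ for this relative speed: γ = 1/√(1 − 0.103414) = 1.0561.
Probe Alpha's interval is proper; time dilation gives Δt_B = γΔτ = 1.0561 × 282 minutes = 297.8 minutes.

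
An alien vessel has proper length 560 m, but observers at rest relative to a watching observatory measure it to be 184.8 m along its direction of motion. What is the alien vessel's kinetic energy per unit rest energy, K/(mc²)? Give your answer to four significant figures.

Length contraction gives γ = L₀/L = 560/184.8 = 3.0303.
K/(mc²) = γ − 1 = 3.0303 − 1 = 2.030.

2.030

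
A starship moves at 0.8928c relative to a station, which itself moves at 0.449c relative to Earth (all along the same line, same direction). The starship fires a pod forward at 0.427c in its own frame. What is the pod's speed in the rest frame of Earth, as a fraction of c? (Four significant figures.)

Apply u = (u'+v)/(1+u'v) twice. Pod in the station frame: (0.427+0.8928)/(1+0.427·0.8928) = 1.3198/1.3812256 = 0.95553c.
That velocity, transformed to the rest frame of Earth: (0.95553+0.449)/(1+0.95553·0.449) = 1.40453/1.42903297 = 0.98285c.

0.9829c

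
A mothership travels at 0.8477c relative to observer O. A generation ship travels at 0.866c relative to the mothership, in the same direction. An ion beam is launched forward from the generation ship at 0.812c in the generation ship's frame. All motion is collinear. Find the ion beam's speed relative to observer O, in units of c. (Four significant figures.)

0.9988c

First combine the ion beam and generation ship (S''→S'): u₁ = (0.812 + 0.866)/(1 + 0.812×0.866) = 1.678/1.703192 = 0.98521.
Then combine with the mothership (S'→S): u = (0.98521 + 0.8477)/(1 + 0.98521×0.8477) = 1.83291/1.835162517 = 0.99877.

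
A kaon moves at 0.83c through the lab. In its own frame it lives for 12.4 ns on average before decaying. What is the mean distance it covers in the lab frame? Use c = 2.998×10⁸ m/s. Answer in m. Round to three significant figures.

5.53 m

β² = 0.6889, so γ = 1/√0.3111 = 1.7929.
Lab-frame lifetime: Δt = γτ = 1.7929 × 12.4 ns = 22.232 ns.
Distance: d = vΔt = 0.83 × 2.998×10⁸ m/s × 2.2232×10^-8 s = 5.53 m.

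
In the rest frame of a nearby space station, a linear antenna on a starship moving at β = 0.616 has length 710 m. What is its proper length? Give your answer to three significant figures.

901 m

With β = 0.616, γ = 1/√(1 − 0.616²) = 1/√0.620544 = 1.2694.
Proper length: L₀ = γ·L = 1.2694 × 710 = 901 m.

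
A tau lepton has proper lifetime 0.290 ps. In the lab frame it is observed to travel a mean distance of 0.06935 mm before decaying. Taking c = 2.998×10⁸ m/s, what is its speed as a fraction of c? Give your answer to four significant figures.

d = βγcτ ⇒ βγ = d/(cτ) = 6.935×10^-5 m / (8.6942×10^-5 m) = 0.79766.
β = (βγ)/√(1+(βγ)²) = 0.79766/√1.636261 = 0.6236.

0.6236c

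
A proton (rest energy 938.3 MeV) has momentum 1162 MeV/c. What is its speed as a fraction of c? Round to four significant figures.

0.7780c

pc/(mc²) = 1162/938.3 = 1.2384 = βγ = β/√(1−β²).
So β² = x²/(1 + x²) with x = 1.2384: x² = 1.53363, β² = 1.53363/2.53363 = 0.605309, β = 0.7780.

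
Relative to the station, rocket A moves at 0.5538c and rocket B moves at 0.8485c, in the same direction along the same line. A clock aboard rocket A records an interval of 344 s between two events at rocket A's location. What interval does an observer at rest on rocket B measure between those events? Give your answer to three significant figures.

The velocity of rocket A relative to rocket B is (0.5538 − 0.8485)c / (1 − 0.5538×0.8485) = −0.55593c; relative speed 0.55593c.
γ for this relative speed: γ = 1/√(1 − 0.309058) = 1.203.
Rocket A's interval is proper; time dilation gives Δt_B = γΔτ = 1.203 × 344 s = 414 s.

414 s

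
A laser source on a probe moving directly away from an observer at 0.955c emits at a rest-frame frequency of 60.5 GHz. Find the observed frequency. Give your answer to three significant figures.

9.18 GHz

Relativistic Doppler (source moving away): f_obs = f_src · √((1−β)/(1+β)).
With β = 0.955: factor = √(0.045/1.955) = 0.15172.
f_obs = 60.5 × 0.15172 = 9.18 GHz.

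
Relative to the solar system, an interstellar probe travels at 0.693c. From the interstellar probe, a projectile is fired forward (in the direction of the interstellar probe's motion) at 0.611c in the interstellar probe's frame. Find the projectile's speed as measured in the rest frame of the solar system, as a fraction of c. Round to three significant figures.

In units of c, u = (u' + v)/(1 + u'v) with u' = 0.611 and v = 0.693.
Numerator: 0.611 + 0.693 = 1.304. Denominator: 1 + (0.611)(0.693) = 1.423423.
u = 1.304/1.423423 = 0.9161, so the speed is 0.916c.

0.916c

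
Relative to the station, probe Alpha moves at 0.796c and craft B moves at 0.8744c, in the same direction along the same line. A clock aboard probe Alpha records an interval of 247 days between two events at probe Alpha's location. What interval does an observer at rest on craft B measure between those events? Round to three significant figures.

256 days

Transform probe Alpha's velocity into craft B's frame: (0.796 − 0.8744)/(1 − 0.796·0.8744) = −0.0784/0.3039776, so the relative speed is 0.25791c.
γ for this relative speed: γ = 1/√(1 − 0.0665176) = 1.035.
The clock on probe Alpha records proper time, so craft B measures Δt = γΔτ = 1.035 × 247 = 256 days.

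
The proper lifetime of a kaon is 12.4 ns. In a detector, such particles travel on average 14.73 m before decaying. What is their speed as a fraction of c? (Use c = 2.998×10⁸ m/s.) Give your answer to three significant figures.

d = βγcτ ⇒ βγ = d/(cτ) = 14.73 m / (3.71752 m) = 3.9623.
β = (βγ)/√(1+(βγ)²) = 3.9623/√16.6998 = 0.970.

0.970c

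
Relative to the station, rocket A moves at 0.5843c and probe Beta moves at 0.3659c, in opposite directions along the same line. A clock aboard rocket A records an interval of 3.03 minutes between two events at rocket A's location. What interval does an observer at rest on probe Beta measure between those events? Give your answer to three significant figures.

Speed of rocket A in probe Beta's frame: u = (v_A + v_B)/(1 + v_A v_B/c²) = (0.5843 + 0.3659)/(1 + 0.5843×0.3659) = 0.9502/1.21379537 = 0.78283; |u| = 0.78283c.
γ for this relative speed: γ = 1/√(1 − 0.612823) = 1.6071.
Rocket A's interval is proper; time dilation gives Δt_B = γΔτ = 1.6071 × 3.03 minutes = 4.87 minutes.

4.87 minutes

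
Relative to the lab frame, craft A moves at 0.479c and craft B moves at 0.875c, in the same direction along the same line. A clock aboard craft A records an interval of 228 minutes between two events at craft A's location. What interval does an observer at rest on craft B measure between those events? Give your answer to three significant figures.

Transform craft A's velocity into craft B's frame: (0.479 − 0.875)/(1 − 0.479·0.875) = −0.396/0.580875, so the relative speed is 0.68173c.
At |u| = 0.68173c, γ = (1 − 0.464756)^(−1/2) = 1.3669.
The clock on craft A records proper time, so craft B measures Δt = γΔτ = 1.3669 × 228 = 312 minutes.

312 minutes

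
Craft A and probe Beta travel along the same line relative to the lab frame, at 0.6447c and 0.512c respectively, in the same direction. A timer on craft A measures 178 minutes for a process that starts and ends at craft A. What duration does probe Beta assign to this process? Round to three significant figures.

Transform craft A's velocity into probe Beta's frame: (0.6447 − 0.512)/(1 − 0.6447·0.512) = 0.1327/0.6699136, so the relative speed is 0.19809c.
At |u| = 0.19809c, γ = (1 − 0.0392396)^(−1/2) = 1.0202.
Craft A's interval is proper; time dilation gives Δt_B = γΔτ = 1.0202 × 178 minutes = 182 minutes.

182 minutes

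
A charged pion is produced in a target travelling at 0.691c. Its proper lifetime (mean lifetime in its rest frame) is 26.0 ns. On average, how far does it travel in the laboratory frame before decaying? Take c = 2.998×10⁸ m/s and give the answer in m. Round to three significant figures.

7.45 m

With β = 0.691, γ = 1/√(1 − 0.691²) = 1/√0.522519 = 1.3834.
Lab-frame lifetime: Δt = γτ = 1.3834 × 26.0 ns = 35.968 ns.
Distance: d = vΔt = 0.691 × 2.998×10⁸ m/s × 3.5968×10^-8 s = 7.45 m.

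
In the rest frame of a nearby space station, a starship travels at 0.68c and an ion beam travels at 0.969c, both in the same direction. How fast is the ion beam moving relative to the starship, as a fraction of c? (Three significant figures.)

0.847c

Transform to the starship's frame: u' = (u − v)/(1 − uv/c²).
u' = (0.969 − 0.68)/(1 − 0.969×0.68) = 0.289/0.34108 = 0.84731.
Speed in the starship's frame: 0.847c (in the same direction).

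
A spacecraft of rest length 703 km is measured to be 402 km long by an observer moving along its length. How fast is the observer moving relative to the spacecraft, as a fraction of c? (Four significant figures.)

Length contraction gives γ = L₀/L = 703/402 = 1.7488.
β = √(1 − 1/γ²) = √0.673021 = 0.8204.

0.8204c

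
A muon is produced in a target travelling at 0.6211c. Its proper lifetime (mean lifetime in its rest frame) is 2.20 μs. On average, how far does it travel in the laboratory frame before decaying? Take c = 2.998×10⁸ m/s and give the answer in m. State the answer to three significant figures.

523 m

With β = 0.6211, γ = 1/√(1 − 0.6211²) = 1/√0.61423479 = 1.2759.
Lab-frame lifetime: Δt = γτ = 1.2759 × 2.20 μs = 2.807 μs.
Distance: d = vΔt = 0.6211 × 2.998×10⁸ m/s × 2.8070×10^-6 s = 523 m.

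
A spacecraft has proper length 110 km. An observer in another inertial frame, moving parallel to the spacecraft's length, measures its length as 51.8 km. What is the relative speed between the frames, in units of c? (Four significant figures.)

0.8822c

Length contraction gives γ = L₀/L = 110/51.8 = 2.1236.
β = √(1 − 1/γ²) = √0.778255 = 0.8822.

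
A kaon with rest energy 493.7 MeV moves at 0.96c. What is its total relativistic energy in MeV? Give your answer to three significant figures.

1760 MeV

With β = 0.96, γ = 1/√(1 − 0.96²) = 1/√0.0784 = 3.5714.
Total energy: E = γmc² = 3.5714 × 493.7 MeV = 1760 MeV.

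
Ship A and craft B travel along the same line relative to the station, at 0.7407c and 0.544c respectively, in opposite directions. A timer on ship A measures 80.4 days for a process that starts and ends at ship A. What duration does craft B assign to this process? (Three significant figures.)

Speed of ship A in craft B's frame: u = (v_A + v_B)/(1 + v_A v_B/c²) = (0.7407 + 0.544)/(1 + 0.7407×0.544) = 1.2847/1.4029408 = 0.91572; |u| = 0.91572c.
At |u| = 0.91572c, γ = (1 − 0.838543)^(−1/2) = 2.4887.
The clock on ship A records proper time, so craft B measures Δt = γΔτ = 2.4887 × 80.4 = 200 days.

200 days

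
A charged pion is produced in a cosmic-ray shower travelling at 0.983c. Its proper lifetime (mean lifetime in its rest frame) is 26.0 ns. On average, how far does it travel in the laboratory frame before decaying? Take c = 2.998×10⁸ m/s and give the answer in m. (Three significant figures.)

γ = 1/√(1 − β²) = 1/√(1 − 0.966289) = 1/√0.033711 = 5.4465.
Lab-frame lifetime: Δt = γτ = 5.4465 × 26.0 ns = 141.61 ns.
Distance: d = vΔt = 0.983 × 2.998×10⁸ m/s × 1.4161×10^-7 s = 41.7 m.

41.7 m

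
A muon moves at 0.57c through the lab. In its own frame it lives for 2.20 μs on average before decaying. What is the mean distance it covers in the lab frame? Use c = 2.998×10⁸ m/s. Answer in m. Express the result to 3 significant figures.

458 m

Lorentz factor: γ = (1 − 0.3249)^(−1/2) = 1.2171.
Lab-frame lifetime: Δt = γτ = 1.2171 × 2.20 μs = 2.6776 μs.
Distance: d = vΔt = 0.57 × 2.998×10⁸ m/s × 2.6776×10^-6 s = 458 m.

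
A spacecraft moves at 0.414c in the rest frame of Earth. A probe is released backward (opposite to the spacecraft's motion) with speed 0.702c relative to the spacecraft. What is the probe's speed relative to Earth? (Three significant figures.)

In units of c, u = (u' + v)/(1 + u'v) with u' = −0.702 and v = 0.414.
Numerator: −0.702 + 0.414 = −0.288. Denominator: 1 + (−0.702)(0.414) = 0.709372.
u = −0.288/0.709372 = −0.40599, so the speed is 0.406c.

0.406c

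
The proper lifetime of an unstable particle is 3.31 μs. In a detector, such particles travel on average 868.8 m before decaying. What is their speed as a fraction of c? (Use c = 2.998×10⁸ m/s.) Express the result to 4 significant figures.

0.6587c

Let x = d/(cτ) = 868.8 m / (2.998×10⁸ m/s × 3.310×10^-6 s) = 0.87551. Since d = βγcτ, x = βγ = β/√(1−β²).
Solving: β² = x²/(1+x²) = 0.766518/1.766518 = 0.433915, so β = 0.6587.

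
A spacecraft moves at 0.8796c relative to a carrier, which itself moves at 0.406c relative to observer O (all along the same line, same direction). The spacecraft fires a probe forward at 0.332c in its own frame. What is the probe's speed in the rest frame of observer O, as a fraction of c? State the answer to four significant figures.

First combine the probe and spacecraft (S''→S'): u₁ = (0.332 + 0.8796)/(1 + 0.332×0.8796) = 1.2116/1.2920272 = 0.93775.
Then combine with the carrier (S'→S): u = (0.93775 + 0.406)/(1 + 0.93775×0.406) = 1.34375/1.3807265 = 0.97322.

0.9732c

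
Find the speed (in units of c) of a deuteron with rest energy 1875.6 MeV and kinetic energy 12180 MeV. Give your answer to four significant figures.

0.9911c

γ = 1 + K/(mc²) = 1 + 12180/1875.6 = 7.4939.
β = √(1 − 1/γ²) = √(1 − 0.0178067) = √0.9821933 = 0.9911.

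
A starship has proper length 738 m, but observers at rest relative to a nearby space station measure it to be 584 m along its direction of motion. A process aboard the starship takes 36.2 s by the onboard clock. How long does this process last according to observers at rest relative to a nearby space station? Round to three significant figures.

45.7 s

Length contraction gives γ = L₀/L = 738/584 = 1.2637.
The same γ dilates the second interval: 1.2637 × 36.2 s = 45.7 s.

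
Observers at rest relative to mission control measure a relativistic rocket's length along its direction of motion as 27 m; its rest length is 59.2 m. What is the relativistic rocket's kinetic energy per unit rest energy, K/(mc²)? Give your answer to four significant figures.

1.193

γ = L₀/L = 59.2/27 = 2.19259.
K/(mc²) = γ − 1 = 2.19259 − 1 = 1.193.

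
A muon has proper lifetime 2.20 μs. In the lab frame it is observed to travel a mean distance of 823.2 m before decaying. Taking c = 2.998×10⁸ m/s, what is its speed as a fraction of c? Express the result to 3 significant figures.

0.780c

Let x = d/(cτ) = 823.2 m / (2.998×10⁸ m/s × 2.200×10^-6 s) = 1.2481. Since d = βγcτ, x = βγ = β/√(1−β²).
Solving: β² = x²/(1+x²) = 1.55775/2.55775 = 0.609031, so β = 0.780.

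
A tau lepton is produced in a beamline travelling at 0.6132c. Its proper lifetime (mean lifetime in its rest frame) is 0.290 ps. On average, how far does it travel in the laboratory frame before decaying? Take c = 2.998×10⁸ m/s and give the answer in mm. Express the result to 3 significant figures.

β² = 0.37601424, so γ = 1/√0.62398576 = 1.2659.
Lab-frame lifetime: Δt = γτ = 1.2659 × 0.290 ps = 0.36711 ps.
Distance: d = vΔt = 0.6132 × 2.998×10⁸ m/s × 3.6711×10^-13 s = 6.75×10^-5 m = 0.0675 mm.

0.0675 mm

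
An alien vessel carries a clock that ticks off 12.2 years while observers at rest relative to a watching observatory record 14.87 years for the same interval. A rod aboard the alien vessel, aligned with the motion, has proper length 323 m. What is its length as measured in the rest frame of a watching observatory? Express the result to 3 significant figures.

From Δt = γΔτ: γ = 14.87/12.2 = 1.21885.
L = L₀/γ = 323/1.21885 = 265 m.

265 m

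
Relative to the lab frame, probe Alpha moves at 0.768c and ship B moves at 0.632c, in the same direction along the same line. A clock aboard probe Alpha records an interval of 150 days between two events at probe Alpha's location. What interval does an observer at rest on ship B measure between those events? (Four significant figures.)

155.5 days

Speed of probe Alpha in ship B's frame: u = (v_A − v_B)/(1 − v_A v_B/c²) = (0.768 − 0.632)/(1 − 0.768×0.632) = 0.136/0.514624 = 0.26427; |u| = 0.26427c.
γ for this relative speed: γ = 1/√(1 − 0.0698386) = 1.0369.
Probe Alpha's interval is proper; time dilation gives Δt_B = γΔτ = 1.0369 × 150 days = 155.5 days.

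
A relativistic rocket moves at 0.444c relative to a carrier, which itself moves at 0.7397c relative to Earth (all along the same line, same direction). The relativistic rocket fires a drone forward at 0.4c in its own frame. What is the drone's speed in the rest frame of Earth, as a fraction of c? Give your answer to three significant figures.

0.952c

First combine the drone and relativistic rocket (S''→S'): u₁ = (0.4 + 0.444)/(1 + 0.4×0.444) = 0.844/1.1776 = 0.71671.
Then combine with the carrier (S'→S): u = (0.71671 + 0.7397)/(1 + 0.71671×0.7397) = 1.45641/1.530150387 = 0.95181.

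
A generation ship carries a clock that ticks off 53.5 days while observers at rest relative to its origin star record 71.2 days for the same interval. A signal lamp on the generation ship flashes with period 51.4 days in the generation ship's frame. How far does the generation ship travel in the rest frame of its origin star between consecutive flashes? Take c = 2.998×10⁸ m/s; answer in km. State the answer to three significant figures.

1.17×10^12 km

The time-dilation ratio gives γ = 71.2/53.5 = 1.33084.
β = √(1 − 1/γ²) = 0.65984. Lab-frame period = γτ = 1.33084×51.4 days = 68.405 days. Distance = βc × γτ = 0.65984 × 2.998×10⁸ m/s × 5910192 s = 1.1692×10^15 m = 1.17×10^12 km.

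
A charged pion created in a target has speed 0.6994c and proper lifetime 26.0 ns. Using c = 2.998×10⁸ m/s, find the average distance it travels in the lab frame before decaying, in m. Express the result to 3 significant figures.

7.63 m

γ = 1/√(1 − β²) = 1/√(1 − 0.48916036) = 1/√0.51083964 = 1/0.71473 = 1.3991.
Lab-frame lifetime: Δt = γτ = 1.3991 × 26.0 ns = 36.377 ns.
Distance: d = vΔt = 0.6994 × 2.998×10⁸ m/s × 3.6377×10^-8 s = 7.63 m.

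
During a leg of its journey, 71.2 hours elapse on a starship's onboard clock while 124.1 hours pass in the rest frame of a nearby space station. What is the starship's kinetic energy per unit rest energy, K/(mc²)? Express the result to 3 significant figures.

The time-dilation ratio gives γ = 124.1/71.2 = 1.74298.
K/(mc²) = γ − 1 = 1.74298 − 1 = 0.743.

0.743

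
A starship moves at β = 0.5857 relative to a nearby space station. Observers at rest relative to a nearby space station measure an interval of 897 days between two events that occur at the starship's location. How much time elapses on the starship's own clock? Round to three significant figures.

With β = 0.5857, γ = 1/√(1 − 0.5857²) = 1/√0.65695551 = 1.2338.
The starship's clock runs slow as seen from a nearby space station, so Δτ = Δt/γ = 897/1.2338 = 727 days.

727 days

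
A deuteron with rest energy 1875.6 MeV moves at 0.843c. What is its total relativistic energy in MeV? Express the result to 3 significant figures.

3490 MeV

With β = 0.843, γ = 1/√(1 − 0.843²) = 1/√0.289351 = 1.859.
Total energy: E = γmc² = 1.859 × 1875.6 MeV = 3490 MeV.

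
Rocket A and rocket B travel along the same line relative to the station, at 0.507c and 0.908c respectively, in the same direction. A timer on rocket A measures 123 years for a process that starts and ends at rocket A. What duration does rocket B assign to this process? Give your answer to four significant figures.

Speed of rocket A in rocket B's frame: u = (v_A − v_B)/(1 − v_A v_B/c²) = (0.507 − 0.908)/(1 − 0.507×0.908) = −0.401/0.539644 = −0.74308; |u| = 0.74308c.
At |u| = 0.74308c, γ = (1 − 0.552168)^(−1/2) = 1.4943.
The clock on rocket A records proper time, so rocket B measures Δt = γΔτ = 1.4943 × 123 = 183.8 years.

183.8 years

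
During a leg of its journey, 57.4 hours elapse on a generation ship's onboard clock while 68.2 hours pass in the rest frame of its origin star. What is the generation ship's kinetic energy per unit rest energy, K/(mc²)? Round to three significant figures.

The time-dilation ratio gives γ = 68.2/57.4 = 1.18815.
K/(mc²) = γ − 1 = 1.18815 − 1 = 0.188.

0.188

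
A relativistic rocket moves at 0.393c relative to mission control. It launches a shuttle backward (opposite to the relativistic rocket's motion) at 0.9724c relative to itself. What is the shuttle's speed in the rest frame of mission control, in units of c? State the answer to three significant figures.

0.938c

In units of c, u = (u' + v)/(1 + u'v) with u' = −0.9724 and v = 0.393.
Numerator: −0.9724 + 0.393 = −0.5794. Denominator: 1 + (−0.9724)(0.393) = 0.6178468.
u = −0.5794/0.6178468 = −0.93777, so the speed is 0.938c.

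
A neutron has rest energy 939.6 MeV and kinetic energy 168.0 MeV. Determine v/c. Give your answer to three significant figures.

γ = 1 + K/(mc²) = 1 + 168.0/939.6 = 1.1788.
β = √(1 − 1/γ²) = √(1 − 0.719647) = √0.280353 = 0.529.

0.529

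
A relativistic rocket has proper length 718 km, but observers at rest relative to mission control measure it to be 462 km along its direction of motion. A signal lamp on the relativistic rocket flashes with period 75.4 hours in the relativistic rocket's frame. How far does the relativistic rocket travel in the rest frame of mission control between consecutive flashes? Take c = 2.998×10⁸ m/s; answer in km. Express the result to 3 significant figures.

9.68×10^10 km

Length contraction gives γ = L₀/L = 718/462 = 1.55411.
β = √(1 − 1/γ²) = 0.76548. Lab-frame period = γτ = 1.55411×75.4 hours = 117.18 hours. Distance = βc × γτ = 0.76548 × 2.998×10⁸ m/s × 421848 s = 9.6810×10^13 m = 9.68×10^10 km.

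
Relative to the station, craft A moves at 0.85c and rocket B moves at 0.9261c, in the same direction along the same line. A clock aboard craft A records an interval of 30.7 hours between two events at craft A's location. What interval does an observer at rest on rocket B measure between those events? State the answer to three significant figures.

32.9 hours

Transform craft A's velocity into rocket B's frame: (0.85 − 0.9261)/(1 − 0.85·0.9261) = −0.0761/0.212815, so the relative speed is 0.35759c.
γ for this relative speed: γ = 1/√(1 − 0.127871) = 1.0708.
Craft A's interval is proper; time dilation gives Δt_B = γΔτ = 1.0708 × 30.7 hours = 32.9 hours.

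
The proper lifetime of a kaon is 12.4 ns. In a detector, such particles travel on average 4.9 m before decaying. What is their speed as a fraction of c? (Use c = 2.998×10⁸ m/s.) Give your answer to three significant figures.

0.797c

d = βγcτ ⇒ βγ = d/(cτ) = 4.900 m / (3.71752 m) = 1.3181.
β = (βγ)/√(1+(βγ)²) = 1.3181/√2.73739 = 0.797.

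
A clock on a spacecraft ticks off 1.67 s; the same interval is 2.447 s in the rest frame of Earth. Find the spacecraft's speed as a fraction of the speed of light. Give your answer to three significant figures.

0.731c

γ = Δt/Δτ = 2.447/1.67 = 1.4653.
β = √(1 − 1/γ²) = √(1 − 0.465744) = √0.534256 = 0.731.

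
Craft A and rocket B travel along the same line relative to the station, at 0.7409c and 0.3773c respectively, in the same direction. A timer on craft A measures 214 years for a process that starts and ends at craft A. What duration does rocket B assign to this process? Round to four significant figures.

247.9 years

The velocity of craft A relative to rocket B is (0.7409 − 0.3773)c / (1 − 0.7409×0.3773) = 0.50468c; relative speed 0.50468c.
At |u| = 0.50468c, γ = (1 − 0.254702)^(−1/2) = 1.1583.
The clock on craft A records proper time, so rocket B measures Δt = γΔτ = 1.1583 × 214 = 247.9 years.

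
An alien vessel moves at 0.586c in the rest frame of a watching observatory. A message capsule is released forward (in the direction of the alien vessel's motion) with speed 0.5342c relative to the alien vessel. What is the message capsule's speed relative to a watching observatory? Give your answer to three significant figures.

Relativistic velocity addition: u = (u' + v)/(1 + u'v/c²), with u' = 0.5342c and v = 0.586c.
Numerator: 0.5342 + 0.586 = 1.1202. Denominator: 1 + (0.5342)(0.586) = 1.3130412.
u = 1.1202/1.3130412 = 0.85313, so the speed is 0.853c.

0.853c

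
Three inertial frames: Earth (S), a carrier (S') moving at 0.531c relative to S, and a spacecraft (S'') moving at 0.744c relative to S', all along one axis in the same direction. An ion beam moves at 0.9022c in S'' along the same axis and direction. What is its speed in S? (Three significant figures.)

First combine the ion beam and spacecraft (S''→S'): u₁ = (0.9022 + 0.744)/(1 + 0.9022×0.744) = 1.6462/1.6712368 = 0.98502.
Then combine with the carrier (S'→S): u = (0.98502 + 0.531)/(1 + 0.98502×0.531) = 1.51602/1.52304562 = 0.99539.

0.995c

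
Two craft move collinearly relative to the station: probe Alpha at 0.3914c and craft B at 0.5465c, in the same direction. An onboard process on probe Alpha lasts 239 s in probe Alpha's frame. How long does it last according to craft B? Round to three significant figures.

The velocity of probe Alpha relative to craft B is (0.3914 − 0.5465)c / (1 − 0.3914×0.5465) = −0.1973c; relative speed 0.1973c.
γ for this relative speed: γ = 1/√(1 − 0.0389273) = 1.0201.
Probe Alpha's interval is proper; time dilation gives Δt_B = γΔτ = 1.0201 × 239 s = 244 s.

244 s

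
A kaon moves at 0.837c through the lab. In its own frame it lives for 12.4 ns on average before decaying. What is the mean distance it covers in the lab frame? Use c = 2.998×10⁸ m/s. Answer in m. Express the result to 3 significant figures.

5.69 m

β² = 0.700569, so γ = 1/√0.299431 = 1.8275.
Lab-frame lifetime: Δt = γτ = 1.8275 × 12.4 ns = 22.661 ns.
Distance: d = vΔt = 0.837 × 2.998×10⁸ m/s × 2.2661×10^-8 s = 5.69 m.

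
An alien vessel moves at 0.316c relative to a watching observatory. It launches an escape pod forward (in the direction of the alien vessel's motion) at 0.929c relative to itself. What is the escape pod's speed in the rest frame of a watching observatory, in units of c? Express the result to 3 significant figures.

0.962c

In units of c, u = (u' + v)/(1 + u'v) with u' = 0.929 and v = 0.316.
Numerator: 0.929 + 0.316 = 1.245. Denominator: 1 + (0.929)(0.316) = 1.293564.
u = 1.245/1.293564 = 0.96246, so the speed is 0.962c.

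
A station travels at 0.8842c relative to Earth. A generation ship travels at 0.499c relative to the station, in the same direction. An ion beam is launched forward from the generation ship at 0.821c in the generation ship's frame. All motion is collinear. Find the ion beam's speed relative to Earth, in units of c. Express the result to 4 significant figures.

Compose velocities in two stages. Stage 1 (into S'): u₁ = (0.821+0.499)/(1+0.821×0.499) = 0.93638.
Stage 2 (into S): u = (0.93638+0.8842)/(1+0.93638×0.8842) = 0.99597, so the speed is 0.9960c.

0.9960c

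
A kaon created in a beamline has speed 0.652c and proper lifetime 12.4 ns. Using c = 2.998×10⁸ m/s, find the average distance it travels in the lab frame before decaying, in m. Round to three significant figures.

β² = 0.425104, so γ = 1/√0.574896 = 1.3189.
Lab-frame lifetime: Δt = γτ = 1.3189 × 12.4 ns = 16.354 ns.
Distance: d = vΔt = 0.652 × 2.998×10⁸ m/s × 1.6354×10^-8 s = 3.20 m.

3.20 m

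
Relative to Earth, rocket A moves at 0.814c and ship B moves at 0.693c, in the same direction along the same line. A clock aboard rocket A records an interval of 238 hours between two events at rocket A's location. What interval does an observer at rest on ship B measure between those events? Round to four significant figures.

Transform rocket A's velocity into ship B's frame: (0.814 − 0.693)/(1 − 0.814·0.693) = 0.121/0.435898, so the relative speed is 0.27759c.
γ for this relative speed: γ = 1/√(1 − 0.0770562) = 1.0409.
Rocket A's interval is proper; time dilation gives Δt_B = γΔτ = 1.0409 × 238 hours = 247.7 hours.

247.7 hours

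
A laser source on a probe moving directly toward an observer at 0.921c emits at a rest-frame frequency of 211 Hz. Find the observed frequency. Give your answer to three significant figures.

1040 Hz

Relativistic Doppler (source moving toward): f_obs = f_src · √((1+β)/(1−β)).
With β = 0.921: factor = √(1.921/0.079) = 4.9312.
f_obs = 211 × 4.9312 = 1040 Hz.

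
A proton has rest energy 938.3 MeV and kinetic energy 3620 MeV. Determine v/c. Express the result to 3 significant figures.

γ = 1 + K/(mc²) = 1 + 3620/938.3 = 4.858.
β = √(1 − 1/γ²) = √(1 − 0.0423726) = √0.9576274 = 0.979.

0.979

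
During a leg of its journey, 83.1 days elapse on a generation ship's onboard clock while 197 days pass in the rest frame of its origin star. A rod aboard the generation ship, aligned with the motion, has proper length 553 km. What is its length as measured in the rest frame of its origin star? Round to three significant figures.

233 km

The time-dilation ratio gives γ = 197/83.1 = 2.37064.
L = L₀/γ = 553/2.37064 = 233 km.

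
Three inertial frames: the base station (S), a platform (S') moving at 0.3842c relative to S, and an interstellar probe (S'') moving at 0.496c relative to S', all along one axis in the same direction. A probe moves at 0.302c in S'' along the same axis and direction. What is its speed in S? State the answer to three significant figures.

0.851c

Compose velocities in two stages. Stage 1 (into S'): u₁ = (0.302+0.496)/(1+0.302×0.496) = 0.69404.
Stage 2 (into S): u = (0.69404+0.3842)/(1+0.69404×0.3842) = 0.85125, so the speed is 0.851c.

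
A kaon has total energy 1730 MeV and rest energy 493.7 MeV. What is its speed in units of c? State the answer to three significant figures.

γ = E/(mc²) = 1730/493.7 = 3.5042.
β = √(1 − 1/γ²) = √(1 − 0.0814371) = √0.9185629 = 0.958.

0.958c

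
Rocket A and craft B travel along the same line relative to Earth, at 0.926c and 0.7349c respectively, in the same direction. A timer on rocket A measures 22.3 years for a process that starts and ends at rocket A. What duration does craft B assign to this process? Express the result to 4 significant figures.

27.83 years

Speed of rocket A in craft B's frame: u = (v_A − v_B)/(1 − v_A v_B/c²) = (0.926 − 0.7349)/(1 − 0.926×0.7349) = 0.1911/0.3194826 = 0.59815; |u| = 0.59815c.
At |u| = 0.59815c, γ = (1 − 0.357783)^(−1/2) = 1.2478.
The clock on rocket A records proper time, so craft B measures Δt = γΔτ = 1.2478 × 22.3 = 27.83 years.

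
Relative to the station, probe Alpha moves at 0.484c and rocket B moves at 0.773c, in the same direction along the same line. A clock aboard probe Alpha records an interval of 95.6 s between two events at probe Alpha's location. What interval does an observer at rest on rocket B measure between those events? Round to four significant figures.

107.8 s

Transform probe Alpha's velocity into rocket B's frame: (0.484 − 0.773)/(1 − 0.484·0.773) = −0.289/0.625868, so the relative speed is 0.46176c.
γ for this relative speed: γ = 1/√(1 − 0.213222) = 1.1274.
The clock on probe Alpha records proper time, so rocket B measures Δt = γΔτ = 1.1274 × 95.6 = 107.8 s.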